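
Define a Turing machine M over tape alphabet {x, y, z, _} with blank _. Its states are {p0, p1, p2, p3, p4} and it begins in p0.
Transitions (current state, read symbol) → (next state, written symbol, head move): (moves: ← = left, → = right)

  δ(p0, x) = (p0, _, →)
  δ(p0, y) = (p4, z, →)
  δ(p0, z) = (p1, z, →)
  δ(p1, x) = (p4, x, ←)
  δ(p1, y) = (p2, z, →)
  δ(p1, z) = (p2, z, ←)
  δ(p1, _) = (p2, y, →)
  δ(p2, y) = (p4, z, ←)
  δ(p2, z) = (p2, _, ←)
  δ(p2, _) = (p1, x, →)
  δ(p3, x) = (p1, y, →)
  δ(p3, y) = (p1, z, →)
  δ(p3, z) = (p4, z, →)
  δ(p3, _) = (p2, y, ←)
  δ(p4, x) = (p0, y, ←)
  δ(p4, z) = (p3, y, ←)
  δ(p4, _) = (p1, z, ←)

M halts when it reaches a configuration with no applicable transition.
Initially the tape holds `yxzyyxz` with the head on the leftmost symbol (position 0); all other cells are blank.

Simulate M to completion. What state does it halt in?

p4

state=p0 head=0 tape=_[y]xzyyxz   (p0,y)→(p4,z,→)
state=p4 head=1 tape=_z[x]zyyxz   (p4,x)→(p0,y,←)
state=p0 head=0 tape=_[z]yzyyxz   (p0,z)→(p1,z,→)
state=p1 head=1 tape=_z[y]zyyxz   (p1,y)→(p2,z,→)
state=p2 head=2 tape=_zz[z]yyxz   (p2,z)→(p2,_,←)
state=p2 head=1 tape=_z[z]_yyxz   (p2,z)→(p2,_,←)
state=p2 head=0 tape=_[z]__yyxz   (p2,z)→(p2,_,←)
state=p2 head=-1 tape=[_]___yyxz   (p2,_)→(p1,x,→)
state=p1 head=0 tape=x[_]__yyxz   (p1,_)→(p2,y,→)
state=p2 head=1 tape=xy[_]_yyxz   (p2,_)→(p1,x,→)
state=p1 head=2 tape=xyx[_]yyxz   (p1,_)→(p2,y,→)
state=p2 head=3 tape=xyxy[y]yxz   (p2,y)→(p4,z,←)
state=p4 head=2 tape=xyx[y]zyxz
No transition is defined for (p4, y); M halts in state p4.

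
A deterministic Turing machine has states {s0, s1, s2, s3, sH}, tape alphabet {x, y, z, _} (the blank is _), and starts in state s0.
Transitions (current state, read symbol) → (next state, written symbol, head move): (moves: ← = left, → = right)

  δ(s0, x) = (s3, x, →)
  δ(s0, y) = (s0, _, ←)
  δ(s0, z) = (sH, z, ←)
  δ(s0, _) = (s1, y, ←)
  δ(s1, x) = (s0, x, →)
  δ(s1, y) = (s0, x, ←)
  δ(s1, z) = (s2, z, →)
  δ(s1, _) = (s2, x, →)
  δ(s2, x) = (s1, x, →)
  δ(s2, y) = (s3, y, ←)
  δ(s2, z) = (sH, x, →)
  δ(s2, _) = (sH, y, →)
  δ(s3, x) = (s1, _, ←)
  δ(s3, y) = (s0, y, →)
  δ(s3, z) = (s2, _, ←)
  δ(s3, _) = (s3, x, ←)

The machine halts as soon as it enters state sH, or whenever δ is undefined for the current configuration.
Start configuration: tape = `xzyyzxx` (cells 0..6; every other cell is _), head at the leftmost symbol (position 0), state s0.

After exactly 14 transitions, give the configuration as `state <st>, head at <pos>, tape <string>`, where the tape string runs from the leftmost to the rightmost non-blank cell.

state s2, head at 0, tape x_xyyzxx

s0 | _[x]zyyzxx   read x → write x, move →, go to s3
s3 | _x[z]yyzxx   read z → write _, move ←, go to s2
s2 | _[x]_yyzxx   read x → write x, move →, go to s1
s1 | _x[_]yyzxx   read _ → write x, move →, go to s2
s2 | _xx[y]yzxx   read y → write y, move ←, go to s3
s3 | _x[x]yyzxx   read x → write _, move ←, go to s1
s1 | _[x]_yyzxx   read x → write x, move →, go to s0
s0 | _x[_]yyzxx   read _ → write y, move ←, go to s1
s1 | _[x]yyyzxx   read x → write x, move →, go to s0
s0 | _x[y]yyzxx   read y → write _, move ←, go to s0
s0 | _[x]_yyzxx   read x → write x, move →, go to s3
s3 | _x[_]yyzxx   read _ → write x, move ←, go to s3
s3 | _[x]xyyzxx   read x → write _, move ←, go to s1
s1 | [_]_xyyzxx   read _ → write x, move →, go to s2
s2 | x[_]xyyzxx
After 14 steps: state s2, head at 0, tape x_xyyzxx.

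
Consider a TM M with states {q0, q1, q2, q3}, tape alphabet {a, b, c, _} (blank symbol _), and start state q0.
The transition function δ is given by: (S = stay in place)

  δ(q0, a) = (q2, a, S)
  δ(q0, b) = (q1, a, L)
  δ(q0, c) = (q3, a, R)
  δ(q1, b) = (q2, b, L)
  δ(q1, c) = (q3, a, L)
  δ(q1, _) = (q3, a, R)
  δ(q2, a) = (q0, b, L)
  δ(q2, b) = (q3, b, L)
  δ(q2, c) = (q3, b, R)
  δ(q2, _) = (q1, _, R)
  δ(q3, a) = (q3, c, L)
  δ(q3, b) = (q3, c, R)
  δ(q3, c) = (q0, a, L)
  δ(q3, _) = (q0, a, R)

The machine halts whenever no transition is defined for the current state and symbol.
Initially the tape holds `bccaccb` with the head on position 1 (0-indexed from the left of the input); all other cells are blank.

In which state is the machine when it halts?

state=q0 head=1 tape=___b[c]caccb   (q0,c)→(q3,a,R)
state=q3 head=2 tape=___ba[c]accb   (q3,c)→(q0,a,L)
state=q0 head=1 tape=___b[a]aaccb   (q0,a)→(q2,a,S)
state=q2 head=1 tape=___b[a]aaccb   (q2,a)→(q0,b,L)
state=q0 head=0 tape=___[b]baaccb   (q0,b)→(q1,a,L)
state=q1 head=-1 tape=__[_]abaaccb   (q1,_)→(q3,a,R)
state=q3 head=0 tape=__a[a]baaccb   (q3,a)→(q3,c,L)
state=q3 head=-1 tape=__[a]cbaaccb   (q3,a)→(q3,c,L)
state=q3 head=-2 tape=_[_]ccbaaccb   (q3,_)→(q0,a,R)
state=q0 head=-1 tape=_a[c]cbaaccb   (q0,c)→(q3,a,R)
state=q3 head=0 tape=_aa[c]baaccb   (q3,c)→(q0,a,L)
state=q0 head=-1 tape=_a[a]abaaccb   (q0,a)→(q2,a,S)
state=q2 head=-1 tape=_a[a]abaaccb   (q2,a)→(q0,b,L)
state=q0 head=-2 tape=_[a]babaaccb   (q0,a)→(q2,a,S)
state=q2 head=-2 tape=_[a]babaaccb   (q2,a)→(q0,b,L)
state=q0 head=-3 tape=[_]bbabaaccb
No transition is defined for (q0, _); M halts in state q0.

q0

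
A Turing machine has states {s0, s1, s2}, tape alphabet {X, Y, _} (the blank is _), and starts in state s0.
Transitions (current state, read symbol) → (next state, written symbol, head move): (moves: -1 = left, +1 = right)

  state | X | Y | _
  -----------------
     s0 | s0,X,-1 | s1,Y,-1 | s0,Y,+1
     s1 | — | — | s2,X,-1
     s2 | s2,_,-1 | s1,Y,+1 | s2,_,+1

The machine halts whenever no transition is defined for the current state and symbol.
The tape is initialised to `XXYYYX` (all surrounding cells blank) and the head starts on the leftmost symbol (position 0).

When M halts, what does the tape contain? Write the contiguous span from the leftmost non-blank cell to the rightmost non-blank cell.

s0 | ___[X]XYYYX   read X → write X, move -1, go to s0
s0 | __[_]XXYYYX   read _ → write Y, move +1, go to s0
s0 | __Y[X]XYYYX   read X → write X, move -1, go to s0
s0 | __[Y]XXYYYX   read Y → write Y, move -1, go to s1
s1 | _[_]YXXYYYX   read _ → write X, move -1, go to s2
s2 | [_]XYXXYYYX   read _ → write _, move +1, go to s2
s2 | _[X]YXXYYYX   read X → write _, move -1, go to s2
s2 | [_]_YXXYYYX   read _ → write _, move +1, go to s2
s2 | _[_]YXXYYYX   read _ → write _, move +1, go to s2
s2 | __[Y]XXYYYX   read Y → write Y, move +1, go to s1
s1 | __Y[X]XYYYX
The non-blank tape span at halt is YXXYYYX.

YXXYYYX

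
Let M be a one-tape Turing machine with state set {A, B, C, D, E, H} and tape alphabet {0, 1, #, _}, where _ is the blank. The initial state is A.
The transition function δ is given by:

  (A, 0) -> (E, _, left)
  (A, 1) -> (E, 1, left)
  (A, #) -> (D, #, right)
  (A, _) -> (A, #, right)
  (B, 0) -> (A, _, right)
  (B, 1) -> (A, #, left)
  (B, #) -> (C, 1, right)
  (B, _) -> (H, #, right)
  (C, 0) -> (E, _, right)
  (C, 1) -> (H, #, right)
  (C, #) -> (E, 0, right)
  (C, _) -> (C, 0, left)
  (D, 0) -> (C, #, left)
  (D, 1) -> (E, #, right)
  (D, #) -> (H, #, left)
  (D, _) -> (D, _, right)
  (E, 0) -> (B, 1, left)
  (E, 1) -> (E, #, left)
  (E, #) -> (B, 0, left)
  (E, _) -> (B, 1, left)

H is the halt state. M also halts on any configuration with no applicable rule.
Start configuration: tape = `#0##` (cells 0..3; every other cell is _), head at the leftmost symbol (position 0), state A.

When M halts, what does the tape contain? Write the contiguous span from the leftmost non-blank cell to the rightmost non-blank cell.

A | _[#]0##   read # → write #, move right, go to D
D | _#[0]##   read 0 → write #, move left, go to C
C | _[#]###   read # → write 0, move right, go to E
E | _0[#]##   read # → write 0, move left, go to B
B | _[0]0##   read 0 → write _, move right, go to A
A | __[0]##   read 0 → write _, move left, go to E
E | _[_]_##   read _ → write 1, move left, go to B
B | [_]1_##   read _ → write #, move right, go to H
H | #[1]_##
The non-blank tape span at halt is #1_##.

#1_##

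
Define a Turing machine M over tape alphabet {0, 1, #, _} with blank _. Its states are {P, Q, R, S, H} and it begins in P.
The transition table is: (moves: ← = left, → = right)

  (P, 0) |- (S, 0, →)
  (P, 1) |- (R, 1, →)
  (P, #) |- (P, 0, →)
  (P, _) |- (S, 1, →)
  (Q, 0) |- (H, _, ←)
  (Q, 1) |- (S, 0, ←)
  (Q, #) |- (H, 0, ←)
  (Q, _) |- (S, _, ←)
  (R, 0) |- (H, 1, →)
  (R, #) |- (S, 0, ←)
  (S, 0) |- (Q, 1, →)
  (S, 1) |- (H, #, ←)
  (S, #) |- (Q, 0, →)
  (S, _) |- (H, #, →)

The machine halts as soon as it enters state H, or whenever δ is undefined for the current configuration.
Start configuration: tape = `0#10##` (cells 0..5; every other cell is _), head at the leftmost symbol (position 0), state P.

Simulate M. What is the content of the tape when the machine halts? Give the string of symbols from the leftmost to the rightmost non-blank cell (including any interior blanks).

P | [0]#10##   read 0 → write 0, move →, go to S
S | 0[#]10##   read # → write 0, move →, go to Q
Q | 00[1]0##   read 1 → write 0, move ←, go to S
S | 0[0]00##   read 0 → write 1, move →, go to Q
Q | 01[0]0##   read 0 → write _, move ←, go to H
H | 0[1]_0##
The non-blank tape span at halt is 01_0##.

01_0##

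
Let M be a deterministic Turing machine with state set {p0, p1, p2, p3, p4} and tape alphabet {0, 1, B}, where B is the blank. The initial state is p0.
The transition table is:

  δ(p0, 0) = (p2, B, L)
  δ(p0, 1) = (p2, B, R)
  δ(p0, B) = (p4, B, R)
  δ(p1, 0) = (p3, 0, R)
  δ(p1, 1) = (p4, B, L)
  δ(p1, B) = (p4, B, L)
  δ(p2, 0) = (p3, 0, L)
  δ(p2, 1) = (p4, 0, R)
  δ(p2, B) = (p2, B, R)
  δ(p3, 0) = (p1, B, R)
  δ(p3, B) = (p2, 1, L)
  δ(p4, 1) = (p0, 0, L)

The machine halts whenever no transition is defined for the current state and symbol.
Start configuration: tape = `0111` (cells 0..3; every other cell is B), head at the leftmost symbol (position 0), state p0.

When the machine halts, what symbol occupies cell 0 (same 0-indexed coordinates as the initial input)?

B

p0 | B[0]111   read 0 → write B, move L, go to p2
p2 | [B]B111   read B → write B, move R, go to p2
p2 | B[B]111   read B → write B, move R, go to p2
p2 | BB[1]11   read 1 → write 0, move R, go to p4
p4 | BB0[1]1   read 1 → write 0, move L, go to p0
p0 | BB[0]01   read 0 → write B, move L, go to p2
p2 | B[B]B01   read B → write B, move R, go to p2
p2 | BB[B]01   read B → write B, move R, go to p2
p2 | BBB[0]1   read 0 → write 0, move L, go to p3
p3 | BB[B]01   read B → write 1, move L, go to p2
p2 | B[B]101   read B → write B, move R, go to p2
p2 | BB[1]01   read 1 → write 0, move R, go to p4
p4 | BB0[0]1
Cell 0 holds B when M halts.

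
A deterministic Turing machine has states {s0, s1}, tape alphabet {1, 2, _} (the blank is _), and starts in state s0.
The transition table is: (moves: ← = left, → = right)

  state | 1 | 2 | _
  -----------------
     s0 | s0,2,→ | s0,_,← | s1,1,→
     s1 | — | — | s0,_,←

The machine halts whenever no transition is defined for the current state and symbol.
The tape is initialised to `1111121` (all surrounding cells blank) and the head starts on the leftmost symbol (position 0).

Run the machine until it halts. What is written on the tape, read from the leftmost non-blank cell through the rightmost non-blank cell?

22222211

s0 | _[1]111121   read 1 → write 2, move →, go to s0
s0 | _2[1]11121   read 1 → write 2, move →, go to s0
s0 | _22[1]1121   read 1 → write 2, move →, go to s0
s0 | _222[1]121   read 1 → write 2, move →, go to s0
s0 | _2222[1]21   read 1 → write 2, move →, go to s0
s0 | _22222[2]1   read 2 → write _, move ←, go to s0
s0 | _2222[2]_1   read 2 → write _, move ←, go to s0
s0 | _222[2]__1   read 2 → write _, move ←, go to s0
s0 | _22[2]___1   read 2 → write _, move ←, go to s0
s0 | _2[2]____1   read 2 → write _, move ←, go to s0
s0 | _[2]_____1   read 2 → write _, move ←, go to s0
s0 | [_]______1   read _ → write 1, move →, go to s1
s1 | 1[_]_____1   read _ → write _, move ←, go to s0
s0 | [1]______1   read 1 → write 2, move →, go to s0
s0 | 2[_]_____1   read _ → write 1, move →, go to s1
s1 | 21[_]____1   read _ → write _, move ←, go to s0
s0 | 2[1]_____1   read 1 → write 2, move →, go to s0
s0 | 22[_]____1   read _ → write 1, move →, go to s1
s1 | 221[_]___1   read _ → write _, move ←, go to s0
s0 | 22[1]____1   read 1 → write 2, move →, go to s0
s0 | 222[_]___1   read _ → write 1, move →, go to s1
s1 | 2221[_]__1   read _ → write _, move ←, go to s0
s0 | 222[1]___1   read 1 → write 2, move →, go to s0
s0 | 2222[_]__1   read _ → write 1, move →, go to s1
s1 | 22221[_]_1   read _ → write _, move ←, go to s0
s0 | 2222[1]__1   read 1 → write 2, move →, go to s0
s0 | 22222[_]_1   read _ → write 1, move →, go to s1
s1 | 222221[_]1   read _ → write _, move ←, go to s0
s0 | 22222[1]_1   read 1 → write 2, move →, go to s0
s0 | 222222[_]1   read _ → write 1, move →, go to s1
s1 | 2222221[1]
The non-blank tape span at halt is 22222211.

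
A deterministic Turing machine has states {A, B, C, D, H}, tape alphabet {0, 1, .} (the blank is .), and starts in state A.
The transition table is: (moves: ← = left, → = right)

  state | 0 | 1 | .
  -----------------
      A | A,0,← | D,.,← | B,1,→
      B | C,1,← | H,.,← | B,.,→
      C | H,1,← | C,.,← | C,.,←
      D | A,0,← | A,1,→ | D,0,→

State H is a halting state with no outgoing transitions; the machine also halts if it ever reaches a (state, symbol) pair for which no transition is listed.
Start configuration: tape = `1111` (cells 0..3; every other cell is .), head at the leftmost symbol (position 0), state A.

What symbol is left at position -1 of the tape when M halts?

A | .[1]111   read 1 → write ., move ←, go to D
D | [.].111   read . → write 0, move →, go to D
D | 0[.]111   read . → write 0, move →, go to D
D | 00[1]11   read 1 → write 1, move →, go to A
A | 001[1]1   read 1 → write ., move ←, go to D
D | 00[1].1   read 1 → write 1, move →, go to A
A | 001[.]1   read . → write 1, move →, go to B
B | 0011[1]   read 1 → write ., move ←, go to H
H | 001[1].
Cell -1 holds 0 when M halts.

0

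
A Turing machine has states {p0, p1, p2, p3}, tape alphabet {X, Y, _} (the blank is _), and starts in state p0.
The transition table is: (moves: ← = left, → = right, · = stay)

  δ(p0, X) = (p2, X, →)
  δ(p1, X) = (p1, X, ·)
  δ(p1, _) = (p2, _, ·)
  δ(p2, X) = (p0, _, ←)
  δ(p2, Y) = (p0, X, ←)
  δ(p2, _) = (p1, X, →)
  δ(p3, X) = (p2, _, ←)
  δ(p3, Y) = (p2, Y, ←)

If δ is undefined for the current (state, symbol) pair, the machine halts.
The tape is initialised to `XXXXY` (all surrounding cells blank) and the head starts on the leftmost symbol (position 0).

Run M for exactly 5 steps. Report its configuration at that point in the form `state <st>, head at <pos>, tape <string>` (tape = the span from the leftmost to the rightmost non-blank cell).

state p1, head at 2, tape XXXXY

state=p0 head=0 tape=[X]XXXY   (p0,X)→(p2,X,→)
state=p2 head=1 tape=X[X]XXY   (p2,X)→(p0,_,←)
state=p0 head=0 tape=[X]_XXY   (p0,X)→(p2,X,→)
state=p2 head=1 tape=X[_]XXY   (p2,_)→(p1,X,→)
state=p1 head=2 tape=XX[X]XY   (p1,X)→(p1,X,·)
state=p1 head=2 tape=XX[X]XY
After 5 steps: state p1, head at 2, tape XXXXY.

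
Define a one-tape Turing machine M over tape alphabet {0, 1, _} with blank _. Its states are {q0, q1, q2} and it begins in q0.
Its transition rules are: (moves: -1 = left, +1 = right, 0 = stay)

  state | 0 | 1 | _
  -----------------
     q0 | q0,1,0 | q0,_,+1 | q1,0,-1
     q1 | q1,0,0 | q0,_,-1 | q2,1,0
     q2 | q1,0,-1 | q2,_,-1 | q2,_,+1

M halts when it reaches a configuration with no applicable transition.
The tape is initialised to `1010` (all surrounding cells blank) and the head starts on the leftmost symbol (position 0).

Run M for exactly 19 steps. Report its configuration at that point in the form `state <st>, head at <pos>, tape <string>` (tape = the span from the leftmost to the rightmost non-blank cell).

state q2, head at 2, tape 0

state=q0 head=0 tape=[1]010_   (q0,1)→(q0,_,+1)
state=q0 head=1 tape=_[0]10_   (q0,0)→(q0,1,0)
state=q0 head=1 tape=_[1]10_   (q0,1)→(q0,_,+1)
state=q0 head=2 tape=__[1]0_   (q0,1)→(q0,_,+1)
state=q0 head=3 tape=___[0]_   (q0,0)→(q0,1,0)
state=q0 head=3 tape=___[1]_   (q0,1)→(q0,_,+1)
state=q0 head=4 tape=____[_]   (q0,_)→(q1,0,-1)
state=q1 head=3 tape=___[_]0   (q1,_)→(q2,1,0)
state=q2 head=3 tape=___[1]0   (q2,1)→(q2,_,-1)
state=q2 head=2 tape=__[_]_0   (q2,_)→(q2,_,+1)
state=q2 head=3 tape=___[_]0   (q2,_)→(q2,_,+1)
state=q2 head=4 tape=____[0]   (q2,0)→(q1,0,-1)
state=q1 head=3 tape=___[_]0   (q1,_)→(q2,1,0)
state=q2 head=3 tape=___[1]0   (q2,1)→(q2,_,-1)
state=q2 head=2 tape=__[_]_0   (q2,_)→(q2,_,+1)
state=q2 head=3 tape=___[_]0   (q2,_)→(q2,_,+1)
state=q2 head=4 tape=____[0]   (q2,0)→(q1,0,-1)
state=q1 head=3 tape=___[_]0   (q1,_)→(q2,1,0)
state=q2 head=3 tape=___[1]0   (q2,1)→(q2,_,-1)
state=q2 head=2 tape=__[_]_0
After 19 steps: state q2, head at 2, tape 0.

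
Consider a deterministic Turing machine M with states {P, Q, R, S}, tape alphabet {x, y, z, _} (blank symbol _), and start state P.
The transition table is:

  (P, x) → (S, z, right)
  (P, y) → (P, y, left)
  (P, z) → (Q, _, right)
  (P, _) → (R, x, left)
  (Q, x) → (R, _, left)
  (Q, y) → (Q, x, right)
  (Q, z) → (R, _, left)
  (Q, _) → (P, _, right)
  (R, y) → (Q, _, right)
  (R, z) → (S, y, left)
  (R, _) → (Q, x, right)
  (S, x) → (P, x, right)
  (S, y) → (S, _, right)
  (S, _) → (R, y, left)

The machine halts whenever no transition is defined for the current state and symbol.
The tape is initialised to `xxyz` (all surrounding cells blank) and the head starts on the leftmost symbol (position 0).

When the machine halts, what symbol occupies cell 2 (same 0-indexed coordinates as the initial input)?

state=P head=0 tape=[x]xyz   (P,x)→(S,z,right)
state=S head=1 tape=z[x]yz   (S,x)→(P,x,right)
state=P head=2 tape=zx[y]z   (P,y)→(P,y,left)
state=P head=1 tape=z[x]yz   (P,x)→(S,z,right)
state=S head=2 tape=zz[y]z   (S,y)→(S,_,right)
state=S head=3 tape=zz_[z]
Cell 2 holds _ when M halts.

_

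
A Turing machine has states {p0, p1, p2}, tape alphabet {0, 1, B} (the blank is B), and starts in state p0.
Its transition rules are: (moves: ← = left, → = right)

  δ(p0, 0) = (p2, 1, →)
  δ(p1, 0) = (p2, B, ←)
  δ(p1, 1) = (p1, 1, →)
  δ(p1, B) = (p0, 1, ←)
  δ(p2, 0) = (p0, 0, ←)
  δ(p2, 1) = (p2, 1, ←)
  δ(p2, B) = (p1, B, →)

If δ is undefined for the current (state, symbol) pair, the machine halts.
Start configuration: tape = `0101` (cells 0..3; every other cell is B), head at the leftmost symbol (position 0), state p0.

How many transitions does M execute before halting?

13

state=p0 head=0 tape=B[0]101   (p0,0)→(p2,1,→)
state=p2 head=1 tape=B1[1]01   (p2,1)→(p2,1,←)
state=p2 head=0 tape=B[1]101   (p2,1)→(p2,1,←)
state=p2 head=-1 tape=[B]1101   (p2,B)→(p1,B,→)
state=p1 head=0 tape=B[1]101   (p1,1)→(p1,1,→)
state=p1 head=1 tape=B1[1]01   (p1,1)→(p1,1,→)
state=p1 head=2 tape=B11[0]1   (p1,0)→(p2,B,←)
state=p2 head=1 tape=B1[1]B1   (p2,1)→(p2,1,←)
state=p2 head=0 tape=B[1]1B1   (p2,1)→(p2,1,←)
state=p2 head=-1 tape=[B]11B1   (p2,B)→(p1,B,→)
state=p1 head=0 tape=B[1]1B1   (p1,1)→(p1,1,→)
state=p1 head=1 tape=B1[1]B1   (p1,1)→(p1,1,→)
state=p1 head=2 tape=B11[B]1   (p1,B)→(p0,1,←)
state=p0 head=1 tape=B1[1]11
M halts after 13 transitions.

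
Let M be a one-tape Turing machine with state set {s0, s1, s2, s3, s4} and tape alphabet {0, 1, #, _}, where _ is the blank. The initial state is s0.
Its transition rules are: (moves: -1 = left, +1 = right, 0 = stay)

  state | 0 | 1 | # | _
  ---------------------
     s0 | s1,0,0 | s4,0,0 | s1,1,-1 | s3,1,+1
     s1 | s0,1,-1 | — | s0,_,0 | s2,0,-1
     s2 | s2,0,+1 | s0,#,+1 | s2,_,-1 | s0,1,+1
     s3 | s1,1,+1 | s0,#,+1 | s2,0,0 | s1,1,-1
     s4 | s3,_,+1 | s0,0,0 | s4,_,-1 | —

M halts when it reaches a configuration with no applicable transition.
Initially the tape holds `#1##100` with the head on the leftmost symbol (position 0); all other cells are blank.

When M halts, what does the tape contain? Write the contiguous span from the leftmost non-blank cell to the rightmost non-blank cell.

s0 | __[#]1##100__   read # → write 1, move -1, go to s1
s1 | _[_]11##100__   read _ → write 0, move -1, go to s2
s2 | [_]011##100__   read _ → write 1, move +1, go to s0
s0 | 1[0]11##100__   read 0 → write 0, move 0, go to s1
s1 | 1[0]11##100__   read 0 → write 1, move -1, go to s0
s0 | [1]111##100__   read 1 → write 0, move 0, go to s4
s4 | [0]111##100__   read 0 → write _, move +1, go to s3
s3 | _[1]11##100__   read 1 → write #, move +1, go to s0
s0 | _#[1]1##100__   read 1 → write 0, move 0, go to s4
s4 | _#[0]1##100__   read 0 → write _, move +1, go to s3
s3 | _#_[1]##100__   read 1 → write #, move +1, go to s0
s0 | _#_#[#]#100__   read # → write 1, move -1, go to s1
s1 | _#_[#]1#100__   read # → write _, move 0, go to s0
s0 | _#_[_]1#100__   read _ → write 1, move +1, go to s3
s3 | _#_1[1]#100__   read 1 → write #, move +1, go to s0
s0 | _#_1#[#]100__   read # → write 1, move -1, go to s1
s1 | _#_1[#]1100__   read # → write _, move 0, go to s0
s0 | _#_1[_]1100__   read _ → write 1, move +1, go to s3
s3 | _#_11[1]100__   read 1 → write #, move +1, go to s0
s0 | _#_11#[1]00__   read 1 → write 0, move 0, go to s4
s4 | _#_11#[0]00__   read 0 → write _, move +1, go to s3
s3 | _#_11#_[0]0__   read 0 → write 1, move +1, go to s1
s1 | _#_11#_1[0]__   read 0 → write 1, move -1, go to s0
s0 | _#_11#_[1]1__   read 1 → write 0, move 0, go to s4
s4 | _#_11#_[0]1__   read 0 → write _, move +1, go to s3
s3 | _#_11#__[1]__   read 1 → write #, move +1, go to s0
s0 | _#_11#__#[_]_   read _ → write 1, move +1, go to s3
s3 | _#_11#__#1[_]   read _ → write 1, move -1, go to s1
s1 | _#_11#__#[1]1
The non-blank tape span at halt is #_11#__#11.

#_11#__#11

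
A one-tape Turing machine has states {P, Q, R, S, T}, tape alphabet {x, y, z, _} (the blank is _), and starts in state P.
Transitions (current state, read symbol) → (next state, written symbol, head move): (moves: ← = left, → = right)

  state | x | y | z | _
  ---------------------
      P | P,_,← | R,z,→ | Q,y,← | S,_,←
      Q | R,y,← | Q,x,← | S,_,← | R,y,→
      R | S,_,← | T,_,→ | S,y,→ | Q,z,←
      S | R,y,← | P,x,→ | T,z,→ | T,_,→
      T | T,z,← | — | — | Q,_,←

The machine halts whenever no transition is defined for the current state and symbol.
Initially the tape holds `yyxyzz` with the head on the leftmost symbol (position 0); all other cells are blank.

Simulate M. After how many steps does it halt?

state=P head=0 tape=____[y]yxyzz   (P,y)→(R,z,→)
state=R head=1 tape=____z[y]xyzz   (R,y)→(T,_,→)
state=T head=2 tape=____z_[x]yzz   (T,x)→(T,z,←)
state=T head=1 tape=____z[_]zyzz   (T,_)→(Q,_,←)
state=Q head=0 tape=____[z]_zyzz   (Q,z)→(S,_,←)
state=S head=-1 tape=___[_]__zyzz   (S,_)→(T,_,→)
state=T head=0 tape=____[_]_zyzz   (T,_)→(Q,_,←)
state=Q head=-1 tape=___[_]__zyzz   (Q,_)→(R,y,→)
state=R head=0 tape=___y[_]_zyzz   (R,_)→(Q,z,←)
state=Q head=-1 tape=___[y]z_zyzz   (Q,y)→(Q,x,←)
state=Q head=-2 tape=__[_]xz_zyzz   (Q,_)→(R,y,→)
state=R head=-1 tape=__y[x]z_zyzz   (R,x)→(S,_,←)
state=S head=-2 tape=__[y]_z_zyzz   (S,y)→(P,x,→)
state=P head=-1 tape=__x[_]z_zyzz   (P,_)→(S,_,←)
state=S head=-2 tape=__[x]_z_zyzz   (S,x)→(R,y,←)
state=R head=-3 tape=_[_]y_z_zyzz   (R,_)→(Q,z,←)
state=Q head=-4 tape=[_]zy_z_zyzz   (Q,_)→(R,y,→)
state=R head=-3 tape=y[z]y_z_zyzz   (R,z)→(S,y,→)
state=S head=-2 tape=yy[y]_z_zyzz   (S,y)→(P,x,→)
state=P head=-1 tape=yyx[_]z_zyzz   (P,_)→(S,_,←)
state=S head=-2 tape=yy[x]_z_zyzz   (S,x)→(R,y,←)
state=R head=-3 tape=y[y]y_z_zyzz   (R,y)→(T,_,→)
state=T head=-2 tape=y_[y]_z_zyzz
M halts after 22 transitions.

22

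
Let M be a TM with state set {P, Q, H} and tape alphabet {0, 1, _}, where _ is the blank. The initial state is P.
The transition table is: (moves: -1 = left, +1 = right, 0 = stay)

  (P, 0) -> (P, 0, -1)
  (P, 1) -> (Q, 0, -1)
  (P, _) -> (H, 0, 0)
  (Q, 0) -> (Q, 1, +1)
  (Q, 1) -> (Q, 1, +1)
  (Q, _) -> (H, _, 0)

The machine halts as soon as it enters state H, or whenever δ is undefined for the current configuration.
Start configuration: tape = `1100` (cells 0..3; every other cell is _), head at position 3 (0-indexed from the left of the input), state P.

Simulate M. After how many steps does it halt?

8

state=P head=3 tape=110[0]_   (P,0)→(P,0,-1)
state=P head=2 tape=11[0]0_   (P,0)→(P,0,-1)
state=P head=1 tape=1[1]00_   (P,1)→(Q,0,-1)
state=Q head=0 tape=[1]000_   (Q,1)→(Q,1,+1)
state=Q head=1 tape=1[0]00_   (Q,0)→(Q,1,+1)
state=Q head=2 tape=11[0]0_   (Q,0)→(Q,1,+1)
state=Q head=3 tape=111[0]_   (Q,0)→(Q,1,+1)
state=Q head=4 tape=1111[_]   (Q,_)→(H,_,0)
state=H head=4 tape=1111[_]
M halts after 8 transitions.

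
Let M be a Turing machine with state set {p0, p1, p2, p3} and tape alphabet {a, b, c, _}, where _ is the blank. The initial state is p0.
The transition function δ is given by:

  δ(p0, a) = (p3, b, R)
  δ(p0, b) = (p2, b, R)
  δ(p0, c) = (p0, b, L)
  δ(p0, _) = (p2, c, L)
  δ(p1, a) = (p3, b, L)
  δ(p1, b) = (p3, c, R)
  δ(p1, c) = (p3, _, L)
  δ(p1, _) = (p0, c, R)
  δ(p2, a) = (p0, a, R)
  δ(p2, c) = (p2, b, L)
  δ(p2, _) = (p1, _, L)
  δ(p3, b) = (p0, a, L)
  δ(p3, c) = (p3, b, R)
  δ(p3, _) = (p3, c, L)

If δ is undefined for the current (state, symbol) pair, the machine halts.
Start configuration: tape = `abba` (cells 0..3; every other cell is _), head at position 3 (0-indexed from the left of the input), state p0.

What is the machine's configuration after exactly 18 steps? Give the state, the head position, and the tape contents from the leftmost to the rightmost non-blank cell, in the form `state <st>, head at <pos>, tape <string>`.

state=p0 head=3 tape=abb[a]___   (p0,a)→(p3,b,R)
state=p3 head=4 tape=abbb[_]__   (p3,_)→(p3,c,L)
state=p3 head=3 tape=abb[b]c__   (p3,b)→(p0,a,L)
state=p0 head=2 tape=ab[b]ac__   (p0,b)→(p2,b,R)
state=p2 head=3 tape=abb[a]c__   (p2,a)→(p0,a,R)
state=p0 head=4 tape=abba[c]__   (p0,c)→(p0,b,L)
state=p0 head=3 tape=abb[a]b__   (p0,a)→(p3,b,R)
state=p3 head=4 tape=abbb[b]__   (p3,b)→(p0,a,L)
state=p0 head=3 tape=abb[b]a__   (p0,b)→(p2,b,R)
state=p2 head=4 tape=abbb[a]__   (p2,a)→(p0,a,R)
state=p0 head=5 tape=abbba[_]_   (p0,_)→(p2,c,L)
state=p2 head=4 tape=abbb[a]c_   (p2,a)→(p0,a,R)
state=p0 head=5 tape=abbba[c]_   (p0,c)→(p0,b,L)
state=p0 head=4 tape=abbb[a]b_   (p0,a)→(p3,b,R)
state=p3 head=5 tape=abbbb[b]_   (p3,b)→(p0,a,L)
state=p0 head=4 tape=abbb[b]a_   (p0,b)→(p2,b,R)
state=p2 head=5 tape=abbbb[a]_   (p2,a)→(p0,a,R)
state=p0 head=6 tape=abbbba[_]   (p0,_)→(p2,c,L)
state=p2 head=5 tape=abbbb[a]c
After 18 steps: state p2, head at 5, tape abbbbac.

state p2, head at 5, tape abbbbac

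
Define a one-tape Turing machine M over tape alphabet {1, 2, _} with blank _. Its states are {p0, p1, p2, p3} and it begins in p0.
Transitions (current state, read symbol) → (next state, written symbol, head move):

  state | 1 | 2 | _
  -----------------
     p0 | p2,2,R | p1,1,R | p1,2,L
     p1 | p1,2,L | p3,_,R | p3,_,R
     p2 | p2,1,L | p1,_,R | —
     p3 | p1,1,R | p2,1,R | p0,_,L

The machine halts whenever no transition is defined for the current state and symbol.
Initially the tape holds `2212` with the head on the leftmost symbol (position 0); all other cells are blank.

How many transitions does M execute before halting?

15

p0 | [2]212__   read 2 → write 1, move R, go to p1
p1 | 1[2]12__   read 2 → write _, move R, go to p3
p3 | 1_[1]2__   read 1 → write 1, move R, go to p1
p1 | 1_1[2]__   read 2 → write _, move R, go to p3
p3 | 1_1_[_]_   read _ → write _, move L, go to p0
p0 | 1_1[_]__   read _ → write 2, move L, go to p1
p1 | 1_[1]2__   read 1 → write 2, move L, go to p1
p1 | 1[_]22__   read _ → write _, move R, go to p3
p3 | 1_[2]2__   read 2 → write 1, move R, go to p2
p2 | 1_1[2]__   read 2 → write _, move R, go to p1
p1 | 1_1_[_]_   read _ → write _, move R, go to p3
p3 | 1_1__[_]   read _ → write _, move L, go to p0
p0 | 1_1_[_]_   read _ → write 2, move L, go to p1
p1 | 1_1[_]2_   read _ → write _, move R, go to p3
p3 | 1_1_[2]_   read 2 → write 1, move R, go to p2
p2 | 1_1_1[_]
M halts after 15 transitions.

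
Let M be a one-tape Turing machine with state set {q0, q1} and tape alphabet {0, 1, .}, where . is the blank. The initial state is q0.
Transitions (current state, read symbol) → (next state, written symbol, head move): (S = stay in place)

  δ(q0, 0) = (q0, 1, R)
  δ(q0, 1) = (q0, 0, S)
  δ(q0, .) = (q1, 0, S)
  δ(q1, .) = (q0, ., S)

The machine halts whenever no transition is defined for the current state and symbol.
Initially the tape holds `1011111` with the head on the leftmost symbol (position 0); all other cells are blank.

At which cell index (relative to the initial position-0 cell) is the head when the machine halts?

q0 | [1]011111.   read 1 → write 0, move S, go to q0
q0 | [0]011111.   read 0 → write 1, move R, go to q0
q0 | 1[0]11111.   read 0 → write 1, move R, go to q0
q0 | 11[1]1111.   read 1 → write 0, move S, go to q0
q0 | 11[0]1111.   read 0 → write 1, move R, go to q0
q0 | 111[1]111.   read 1 → write 0, move S, go to q0
q0 | 111[0]111.   read 0 → write 1, move R, go to q0
q0 | 1111[1]11.   read 1 → write 0, move S, go to q0
q0 | 1111[0]11.   read 0 → write 1, move R, go to q0
q0 | 11111[1]1.   read 1 → write 0, move S, go to q0
q0 | 11111[0]1.   read 0 → write 1, move R, go to q0
q0 | 111111[1].   read 1 → write 0, move S, go to q0
q0 | 111111[0].   read 0 → write 1, move R, go to q0
q0 | 1111111[.]   read . → write 0, move S, go to q1
q1 | 1111111[0]
At halt the head is at cell 7.

7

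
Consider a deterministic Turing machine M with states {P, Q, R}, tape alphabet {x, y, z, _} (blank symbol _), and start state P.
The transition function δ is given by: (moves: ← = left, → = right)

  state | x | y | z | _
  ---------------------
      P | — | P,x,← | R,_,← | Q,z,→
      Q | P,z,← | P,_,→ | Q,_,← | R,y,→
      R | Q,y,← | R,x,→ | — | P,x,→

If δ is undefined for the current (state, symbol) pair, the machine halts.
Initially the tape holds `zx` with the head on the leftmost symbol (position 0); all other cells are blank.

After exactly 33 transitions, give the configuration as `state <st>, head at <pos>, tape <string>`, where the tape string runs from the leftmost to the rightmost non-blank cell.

state P, head at -3, tape yxz_x_y

P | ______[z]x   read z → write _, move ←, go to R
R | _____[_]_x   read _ → write x, move →, go to P
P | _____x[_]x   read _ → write z, move →, go to Q
Q | _____xz[x]   read x → write z, move ←, go to P
P | _____x[z]z   read z → write _, move ←, go to R
R | _____[x]_z   read x → write y, move ←, go to Q
Q | ____[_]y_z   read _ → write y, move →, go to R
R | ____y[y]_z   read y → write x, move →, go to R
R | ____yx[_]z   read _ → write x, move →, go to P
P | ____yxx[z]   read z → write _, move ←, go to R
R | ____yx[x]_   read x → write y, move ←, go to Q
Q | ____y[x]y_   read x → write z, move ←, go to P
P | ____[y]zy_   read y → write x, move ←, go to P
P | ___[_]xzy_   read _ → write z, move →, go to Q
Q | ___z[x]zy_   read x → write z, move ←, go to P
P | ___[z]zzy_   read z → write _, move ←, go to R
R | __[_]_zzy_   read _ → write x, move →, go to P
P | __x[_]zzy_   read _ → write z, move →, go to Q
Q | __xz[z]zy_   read z → write _, move ←, go to Q
Q | __x[z]_zy_   read z → write _, move ←, go to Q
Q | __[x]__zy_   read x → write z, move ←, go to P
P | _[_]z__zy_   read _ → write z, move →, go to Q
Q | _z[z]__zy_   read z → write _, move ←, go to Q
Q | _[z]___zy_   read z → write _, move ←, go to Q
Q | [_]____zy_   read _ → write y, move →, go to R
R | y[_]___zy_   read _ → write x, move →, go to P
P | yx[_]__zy_   read _ → write z, move →, go to Q
Q | yxz[_]_zy_   read _ → write y, move →, go to R
R | yxzy[_]zy_   read _ → write x, move →, go to P
P | yxzyx[z]y_   read z → write _, move ←, go to R
R | yxzy[x]_y_   read x → write y, move ←, go to Q
Q | yxz[y]y_y_   read y → write _, move →, go to P
P | yxz_[y]_y_   read y → write x, move ←, go to P
P | yxz[_]x_y_
After 33 steps: state P, head at -3, tape yxz_x_y.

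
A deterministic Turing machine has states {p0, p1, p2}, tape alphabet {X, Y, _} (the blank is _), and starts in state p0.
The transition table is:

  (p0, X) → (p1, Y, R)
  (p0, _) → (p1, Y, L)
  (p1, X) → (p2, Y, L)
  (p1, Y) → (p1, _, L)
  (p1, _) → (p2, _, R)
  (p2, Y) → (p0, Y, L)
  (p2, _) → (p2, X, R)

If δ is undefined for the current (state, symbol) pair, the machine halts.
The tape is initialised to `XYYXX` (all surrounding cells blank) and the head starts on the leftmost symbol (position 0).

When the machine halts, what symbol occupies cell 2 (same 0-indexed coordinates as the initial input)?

state=p0 head=0 tape=__[X]YYXX   (p0,X)→(p1,Y,R)
state=p1 head=1 tape=__Y[Y]YXX   (p1,Y)→(p1,_,L)
state=p1 head=0 tape=__[Y]_YXX   (p1,Y)→(p1,_,L)
state=p1 head=-1 tape=_[_]__YXX   (p1,_)→(p2,_,R)
state=p2 head=0 tape=__[_]_YXX   (p2,_)→(p2,X,R)
state=p2 head=1 tape=__X[_]YXX   (p2,_)→(p2,X,R)
state=p2 head=2 tape=__XX[Y]XX   (p2,Y)→(p0,Y,L)
state=p0 head=1 tape=__X[X]YXX   (p0,X)→(p1,Y,R)
state=p1 head=2 tape=__XY[Y]XX   (p1,Y)→(p1,_,L)
state=p1 head=1 tape=__X[Y]_XX   (p1,Y)→(p1,_,L)
state=p1 head=0 tape=__[X]__XX   (p1,X)→(p2,Y,L)
state=p2 head=-1 tape=_[_]Y__XX   (p2,_)→(p2,X,R)
state=p2 head=0 tape=_X[Y]__XX   (p2,Y)→(p0,Y,L)
state=p0 head=-1 tape=_[X]Y__XX   (p0,X)→(p1,Y,R)
state=p1 head=0 tape=_Y[Y]__XX   (p1,Y)→(p1,_,L)
state=p1 head=-1 tape=_[Y]___XX   (p1,Y)→(p1,_,L)
state=p1 head=-2 tape=[_]____XX   (p1,_)→(p2,_,R)
state=p2 head=-1 tape=_[_]___XX   (p2,_)→(p2,X,R)
state=p2 head=0 tape=_X[_]__XX   (p2,_)→(p2,X,R)
state=p2 head=1 tape=_XX[_]_XX   (p2,_)→(p2,X,R)
state=p2 head=2 tape=_XXX[_]XX   (p2,_)→(p2,X,R)
state=p2 head=3 tape=_XXXX[X]X
Cell 2 holds X when M halts.

X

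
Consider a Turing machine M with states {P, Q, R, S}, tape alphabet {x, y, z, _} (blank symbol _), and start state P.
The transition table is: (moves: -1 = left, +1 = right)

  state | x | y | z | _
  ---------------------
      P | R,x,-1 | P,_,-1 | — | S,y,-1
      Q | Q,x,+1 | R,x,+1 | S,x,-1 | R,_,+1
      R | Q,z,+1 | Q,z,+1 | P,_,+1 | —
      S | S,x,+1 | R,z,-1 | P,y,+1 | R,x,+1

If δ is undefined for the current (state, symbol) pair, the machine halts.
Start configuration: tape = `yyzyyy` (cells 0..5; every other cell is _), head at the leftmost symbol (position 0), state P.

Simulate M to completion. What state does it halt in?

state=P head=0 tape=__[y]yzyyy_   (P,y)→(P,_,-1)
state=P head=-1 tape=_[_]_yzyyy_   (P,_)→(S,y,-1)
state=S head=-2 tape=[_]y_yzyyy_   (S,_)→(R,x,+1)
state=R head=-1 tape=x[y]_yzyyy_   (R,y)→(Q,z,+1)
state=Q head=0 tape=xz[_]yzyyy_   (Q,_)→(R,_,+1)
state=R head=1 tape=xz_[y]zyyy_   (R,y)→(Q,z,+1)
state=Q head=2 tape=xz_z[z]yyy_   (Q,z)→(S,x,-1)
state=S head=1 tape=xz_[z]xyyy_   (S,z)→(P,y,+1)
state=P head=2 tape=xz_y[x]yyy_   (P,x)→(R,x,-1)
state=R head=1 tape=xz_[y]xyyy_   (R,y)→(Q,z,+1)
state=Q head=2 tape=xz_z[x]yyy_   (Q,x)→(Q,x,+1)
state=Q head=3 tape=xz_zx[y]yy_   (Q,y)→(R,x,+1)
state=R head=4 tape=xz_zxx[y]y_   (R,y)→(Q,z,+1)
state=Q head=5 tape=xz_zxxz[y]_   (Q,y)→(R,x,+1)
state=R head=6 tape=xz_zxxzx[_]
No transition is defined for (R, _); M halts in state R.

R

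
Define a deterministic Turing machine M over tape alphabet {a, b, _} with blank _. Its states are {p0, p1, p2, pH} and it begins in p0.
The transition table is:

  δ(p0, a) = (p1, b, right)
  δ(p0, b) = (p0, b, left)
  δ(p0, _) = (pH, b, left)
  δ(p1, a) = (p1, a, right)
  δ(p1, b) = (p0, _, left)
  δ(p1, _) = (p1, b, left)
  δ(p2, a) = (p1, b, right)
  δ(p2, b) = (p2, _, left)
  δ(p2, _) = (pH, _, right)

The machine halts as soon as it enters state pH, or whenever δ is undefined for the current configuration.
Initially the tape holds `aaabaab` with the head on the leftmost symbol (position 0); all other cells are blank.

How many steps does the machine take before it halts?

12

p0 | __[a]aabaab   read a → write b, move right, go to p1
p1 | __b[a]abaab   read a → write a, move right, go to p1
p1 | __ba[a]baab   read a → write a, move right, go to p1
p1 | __baa[b]aab   read b → write _, move left, go to p0
p0 | __ba[a]_aab   read a → write b, move right, go to p1
p1 | __bab[_]aab   read _ → write b, move left, go to p1
p1 | __ba[b]baab   read b → write _, move left, go to p0
p0 | __b[a]_baab   read a → write b, move right, go to p1
p1 | __bb[_]baab   read _ → write b, move left, go to p1
p1 | __b[b]bbaab   read b → write _, move left, go to p0
p0 | __[b]_bbaab   read b → write b, move left, go to p0
p0 | _[_]b_bbaab   read _ → write b, move left, go to pH
pH | [_]bb_bbaab
M halts after 12 transitions.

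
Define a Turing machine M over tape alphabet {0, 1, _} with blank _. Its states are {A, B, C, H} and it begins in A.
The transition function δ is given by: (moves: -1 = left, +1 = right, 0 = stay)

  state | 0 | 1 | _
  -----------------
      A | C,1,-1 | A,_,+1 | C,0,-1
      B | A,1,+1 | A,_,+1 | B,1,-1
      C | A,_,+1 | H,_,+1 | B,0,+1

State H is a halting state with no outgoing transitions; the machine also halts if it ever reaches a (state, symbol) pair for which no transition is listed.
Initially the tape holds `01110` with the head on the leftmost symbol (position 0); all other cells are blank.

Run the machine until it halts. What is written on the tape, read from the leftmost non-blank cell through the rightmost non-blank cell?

A | _[0]1110__   read 0 → write 1, move -1, go to C
C | [_]11110__   read _ → write 0, move +1, go to B
B | 0[1]1110__   read 1 → write _, move +1, go to A
A | 0_[1]110__   read 1 → write _, move +1, go to A
A | 0__[1]10__   read 1 → write _, move +1, go to A
A | 0___[1]0__   read 1 → write _, move +1, go to A
A | 0____[0]__   read 0 → write 1, move -1, go to C
C | 0___[_]1__   read _ → write 0, move +1, go to B
B | 0___0[1]__   read 1 → write _, move +1, go to A
A | 0___0_[_]_   read _ → write 0, move -1, go to C
C | 0___0[_]0_   read _ → write 0, move +1, go to B
B | 0___00[0]_   read 0 → write 1, move +1, go to A
A | 0___001[_]   read _ → write 0, move -1, go to C
C | 0___00[1]0   read 1 → write _, move +1, go to H
H | 0___00_[0]
The non-blank tape span at halt is 0___00_0.

0___00_0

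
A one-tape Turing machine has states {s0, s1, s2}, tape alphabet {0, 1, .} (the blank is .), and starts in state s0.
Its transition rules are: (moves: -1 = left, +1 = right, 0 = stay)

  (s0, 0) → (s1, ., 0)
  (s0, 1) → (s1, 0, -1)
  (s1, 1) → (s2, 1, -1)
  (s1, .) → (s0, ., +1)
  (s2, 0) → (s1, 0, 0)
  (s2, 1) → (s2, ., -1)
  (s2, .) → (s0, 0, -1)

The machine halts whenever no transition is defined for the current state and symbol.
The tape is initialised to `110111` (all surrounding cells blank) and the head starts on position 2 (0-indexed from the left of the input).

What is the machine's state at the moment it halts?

state=s0 head=2 tape=11[0]111.   (s0,0)→(s1,.,0)
state=s1 head=2 tape=11[.]111.   (s1,.)→(s0,.,+1)
state=s0 head=3 tape=11.[1]11.   (s0,1)→(s1,0,-1)
state=s1 head=2 tape=11[.]011.   (s1,.)→(s0,.,+1)
state=s0 head=3 tape=11.[0]11.   (s0,0)→(s1,.,0)
state=s1 head=3 tape=11.[.]11.   (s1,.)→(s0,.,+1)
state=s0 head=4 tape=11..[1]1.   (s0,1)→(s1,0,-1)
state=s1 head=3 tape=11.[.]01.   (s1,.)→(s0,.,+1)
state=s0 head=4 tape=11..[0]1.   (s0,0)→(s1,.,0)
state=s1 head=4 tape=11..[.]1.   (s1,.)→(s0,.,+1)
state=s0 head=5 tape=11...[1].   (s0,1)→(s1,0,-1)
state=s1 head=4 tape=11..[.]0.   (s1,.)→(s0,.,+1)
state=s0 head=5 tape=11...[0].   (s0,0)→(s1,.,0)
state=s1 head=5 tape=11...[.].   (s1,.)→(s0,.,+1)
state=s0 head=6 tape=11....[.]
No transition is defined for (s0, .); M halts in state s0.

s0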